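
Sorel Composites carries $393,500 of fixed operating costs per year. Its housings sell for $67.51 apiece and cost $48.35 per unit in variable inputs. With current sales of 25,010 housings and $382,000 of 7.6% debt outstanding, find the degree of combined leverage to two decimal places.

8.46

At 25,010 units, contribution = 25,010 × $19.16 = $479,191.60.
EBIT = $479,191.60 − $393,500 = $85,691.60. Interest = $29,032.00.
DOL = $479,191.60 ÷ $85,691.60 = 5.5920; DFL = $85,691.60 ÷ $56,659.60 = 1.5124.
Combined leverage = 5.5920 × 1.5124 = 8.4573.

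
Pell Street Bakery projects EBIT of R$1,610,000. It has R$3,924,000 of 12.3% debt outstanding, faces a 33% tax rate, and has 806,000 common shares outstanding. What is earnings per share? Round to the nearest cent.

R$0.94

Interest = R$482,652.00, so EBT = R$1,610,000 − R$482,652.00 = R$1,127,348.00.
Net income = R$1,127,348.00 × (1 − 0.33) = R$755,323.16.
Per share: R$755,323.16 / 806,000 shares = R$0.94.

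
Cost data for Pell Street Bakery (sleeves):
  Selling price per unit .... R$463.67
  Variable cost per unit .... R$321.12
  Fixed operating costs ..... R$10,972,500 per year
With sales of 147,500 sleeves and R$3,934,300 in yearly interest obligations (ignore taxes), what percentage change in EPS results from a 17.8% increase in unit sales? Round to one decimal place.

+61.2%

At 147,500 units, contribution = 147,500 × R$142.55 = R$21,026,125.00.
EBIT = R$21,026,125.00 − R$10,972,500 = R$10,053,625.00.
Interest = R$3,934,300.00, so EBIT − I = R$6,119,325.00.
Degree of combined leverage = contribution ÷ (EBIT − I) = R$21,026,125.00 ÷ R$6,119,325.00 = 3.4360.
%ΔEPS = DCL × %ΔSales = 3.4360 × +17.8% = +61.2%.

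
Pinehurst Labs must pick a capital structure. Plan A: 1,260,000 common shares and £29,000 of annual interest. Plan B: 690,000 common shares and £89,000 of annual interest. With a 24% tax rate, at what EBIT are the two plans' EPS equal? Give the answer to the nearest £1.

£161,632

Set EPS_A = EPS_B: (EBIT − £29,000)(1 − 0.24) ÷ 1,260,000 = (EBIT − £89,000)(1 − 0.24) ÷ 690,000.
The (1 − t) factor cancels: (EBIT − 29,000) × 690,000 = (EBIT − 89,000) × 1,260,000.
EBIT × (1,260,000 − 690,000) = 89,000 × 1,260,000 − 29,000 × 690,000 = 92,130,000,000, so EBIT = 92,130,000,000 ÷ 570,000 = 161,631.58.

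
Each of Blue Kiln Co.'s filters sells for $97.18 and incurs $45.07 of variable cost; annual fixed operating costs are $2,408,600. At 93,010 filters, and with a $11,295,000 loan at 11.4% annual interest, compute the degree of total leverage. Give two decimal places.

At 93,010 units, contribution = 93,010 × $52.11 = $4,846,751.10.
Subtracting fixed costs: EBIT = $4,846,751.10 − $2,408,600 = $2,438,151.10. Interest = $1,287,630.00.
DOL = $4,846,751.10 ÷ $2,438,151.10 = 1.9879; DFL = $2,438,151.10 ÷ $1,150,521.10 = 2.1192.
DCL = DOL × DFL = 1.9879 × 2.1192 = 4.2128.

4.21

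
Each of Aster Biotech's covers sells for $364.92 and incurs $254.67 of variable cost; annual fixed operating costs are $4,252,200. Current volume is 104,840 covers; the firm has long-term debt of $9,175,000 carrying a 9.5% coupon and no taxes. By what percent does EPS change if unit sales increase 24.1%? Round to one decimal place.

+43.3%

Total contribution margin = 104,840 × $110.25 = $11,558,610.00.
EBIT = $11,558,610.00 − $4,252,200 = $7,306,410.00.
After interest of $871,625.00, pre-tax earnings = $6,434,785.00.
DCL = total CM / (EBIT − I) = $11,558,610.00 / $6,434,785.00 = 1.7963.
%ΔEPS = DCL × %ΔSales = 1.7963 × +24.1% = +43.3%.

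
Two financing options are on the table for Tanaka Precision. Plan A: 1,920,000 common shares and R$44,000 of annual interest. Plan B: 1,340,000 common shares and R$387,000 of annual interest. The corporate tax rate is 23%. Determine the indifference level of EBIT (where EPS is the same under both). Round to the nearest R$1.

R$1,179,448

At indifference, (EBIT − 44,000)(1 − t)/1,920,000 = (EBIT − 387,000)(1 − t)/1,340,000.
Cancelling (1 − t) and cross-multiplying: 1,340,000·(EBIT − 44,000) = 1,920,000·(EBIT − 387,000).
Solving, EBIT = (387,000·1,920,000 − 44,000·1,340,000) / (1,920,000 − 1,340,000) = 684,080,000,000 / 580,000 = 1,179,448.28.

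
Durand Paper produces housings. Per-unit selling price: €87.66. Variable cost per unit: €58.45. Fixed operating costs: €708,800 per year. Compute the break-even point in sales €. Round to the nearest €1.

€2,127,128

Contribution margin per unit = €87.66 − €58.45 = €29.21, a CM ratio of €29.21 ÷ €87.66 = 0.3332.
Break-even sales = FC ÷ CM ratio = €708,800 × €87.66 / €29.21 = €2,127,128.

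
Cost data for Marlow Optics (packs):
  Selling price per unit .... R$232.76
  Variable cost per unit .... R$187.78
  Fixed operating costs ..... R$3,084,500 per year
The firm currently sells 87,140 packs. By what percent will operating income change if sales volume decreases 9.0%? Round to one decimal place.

Contribution at this volume is 87,140 × R$44.98 = R$3,919,557.20.
EBIT = R$3,919,557.20 − R$3,084,500 = R$835,057.20.
So DOL = total CM / EBIT = R$3,919,557.20 / R$835,057.20 = 4.6938.
So EBIT moves 4.6938 × (-9.0%) = -42.2%.

-42.2%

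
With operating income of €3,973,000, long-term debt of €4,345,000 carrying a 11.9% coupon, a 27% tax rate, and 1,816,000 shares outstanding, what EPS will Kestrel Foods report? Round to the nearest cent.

Interest = €517,055.00, so EBT = €3,973,000 − €517,055.00 = €3,455,945.00.
Net income = €3,455,945.00 × (1 − 0.27) = €2,522,839.85.
Per share: €2,522,839.85 / 1,816,000 shares = €1.39.

€1.39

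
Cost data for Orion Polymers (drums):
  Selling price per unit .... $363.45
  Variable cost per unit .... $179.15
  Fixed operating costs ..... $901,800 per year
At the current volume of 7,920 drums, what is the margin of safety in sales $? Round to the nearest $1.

$1,100,124

Unit CM = price − variable cost = $363.45 − $179.15 = $184.30. Break-even units = $901,800 ÷ $184.30 = 4,893.11; break-even revenue = 4,893.11 × $363.45 = $1,778,400.49.
Actual sales revenue = 7,920 × $363.45 = $2,878,524.00.
Margin of safety = $2,878,524.00 − $1,778,400.49 = $1,100,124.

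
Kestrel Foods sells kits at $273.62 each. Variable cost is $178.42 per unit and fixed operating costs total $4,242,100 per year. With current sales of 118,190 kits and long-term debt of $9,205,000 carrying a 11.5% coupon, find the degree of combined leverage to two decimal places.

1.89

Contribution at this volume is 118,190 × $95.20 = $11,251,688.00.
EBIT = $11,251,688.00 − $4,242,100 = $7,009,588.00. Interest = $1,058,575.00.
DOL = $11,251,688.00 ÷ $7,009,588.00 = 1.6052; DFL = $7,009,588.00 ÷ $5,951,013.00 = 1.1779.
DCL = DOL × DFL = 1.6052 × 1.1779 = 1.8908.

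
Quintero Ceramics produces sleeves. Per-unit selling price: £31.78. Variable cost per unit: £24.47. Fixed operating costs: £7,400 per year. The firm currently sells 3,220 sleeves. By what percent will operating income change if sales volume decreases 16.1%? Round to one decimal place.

-23.5%

Total contribution margin = 3,220 × £7.31 = £23,538.20.
EBIT = £23,538.20 − £7,400 = £16,138.20.
Degree of operating leverage = £23,538.20 / £16,138.20 = 1.4585.
Operating income changes by 1.4585 × -16.1% = -23.5%.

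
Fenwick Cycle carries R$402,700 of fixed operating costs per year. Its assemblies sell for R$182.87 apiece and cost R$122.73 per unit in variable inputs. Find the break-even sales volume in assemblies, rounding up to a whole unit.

Each unit contributes R$182.87 − R$122.73 = R$60.14.
Break-even Q = R$402,700 / R$60.14 = 6,696.04 → 6,697 assemblies.

6,697 assemblies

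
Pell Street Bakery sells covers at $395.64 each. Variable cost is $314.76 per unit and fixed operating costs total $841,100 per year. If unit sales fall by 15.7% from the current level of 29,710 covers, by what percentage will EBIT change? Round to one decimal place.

-24.2%

Total contribution margin = 29,710 × $80.88 = $2,402,944.80.
Operating income = contribution − fixed costs = $2,402,944.80 − $841,100 = $1,561,844.80.
DOL = contribution ÷ EBIT = $2,402,944.80 ÷ $1,561,844.80 = 1.5385.
%ΔEBIT = DOL × %ΔSales = 1.5385 × -15.7% = -24.2%.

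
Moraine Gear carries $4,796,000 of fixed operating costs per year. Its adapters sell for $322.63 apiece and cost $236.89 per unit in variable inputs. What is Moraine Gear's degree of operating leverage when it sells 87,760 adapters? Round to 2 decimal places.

Contribution at this volume is 87,760 × $85.74 = $7,524,542.40.
Subtracting fixed costs: EBIT = $7,524,542.40 − $4,796,000 = $2,728,542.40.
Degree of operating leverage = $7,524,542.40 / $2,728,542.40 = 2.7577.

2.76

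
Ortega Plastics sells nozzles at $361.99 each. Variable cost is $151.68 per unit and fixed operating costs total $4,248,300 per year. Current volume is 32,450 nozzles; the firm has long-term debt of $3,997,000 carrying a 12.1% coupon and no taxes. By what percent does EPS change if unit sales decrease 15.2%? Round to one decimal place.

Contribution at this volume is 32,450 × $210.31 = $6,824,559.50.
EBIT = $6,824,559.50 − $4,248,300 = $2,576,259.50.
After interest of $483,637.00, pre-tax earnings = $2,092,622.50.
Degree of combined leverage = contribution ÷ (EBIT − I) = $6,824,559.50 ÷ $2,092,622.50 = 3.2612.
%ΔEPS = DCL × %ΔSales = 3.2612 × -15.2% = -49.6%.

-49.6%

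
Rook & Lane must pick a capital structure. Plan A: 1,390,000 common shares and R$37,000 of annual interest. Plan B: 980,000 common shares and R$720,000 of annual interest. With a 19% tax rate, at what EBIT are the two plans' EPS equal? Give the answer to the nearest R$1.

R$2,352,537

Set EPS_A = EPS_B: (EBIT − R$37,000)(1 − 0.19) ÷ 1,390,000 = (EBIT − R$720,000)(1 − 0.19) ÷ 980,000.
The (1 − t) factor cancels: (EBIT − 37,000) × 980,000 = (EBIT − 720,000) × 1,390,000.
EBIT × (1,390,000 − 980,000) = 720,000 × 1,390,000 − 37,000 × 980,000 = 964,540,000,000, so EBIT = 964,540,000,000 ÷ 410,000 = 2,352,536.59.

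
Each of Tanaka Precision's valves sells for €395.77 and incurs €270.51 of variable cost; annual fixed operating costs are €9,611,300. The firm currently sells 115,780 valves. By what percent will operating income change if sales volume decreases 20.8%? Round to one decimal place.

Total contribution margin = 115,780 × €125.26 = €14,502,602.80.
Subtracting fixed costs: EBIT = €14,502,602.80 − €9,611,300 = €4,891,302.80.
So DOL = total CM / EBIT = €14,502,602.80 / €4,891,302.80 = 2.9650.
Operating income changes by 2.9650 × -20.8% = -61.7%.

-61.7%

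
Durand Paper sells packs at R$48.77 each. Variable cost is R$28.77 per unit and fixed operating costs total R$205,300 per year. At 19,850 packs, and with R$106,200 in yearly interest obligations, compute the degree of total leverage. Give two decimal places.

Contribution at this volume is 19,850 × R$20.00 = R$397,000.00.
Operating income = contribution − fixed costs = R$397,000.00 − R$205,300 = R$191,700.00. Interest = R$106,200.00.
DOL = R$397,000.00 ÷ R$191,700.00 = 2.0709; DFL = R$191,700.00 ÷ R$85,500.00 = 2.2421.
Combined leverage = 2.0709 × 2.2421 = 4.6432.

4.64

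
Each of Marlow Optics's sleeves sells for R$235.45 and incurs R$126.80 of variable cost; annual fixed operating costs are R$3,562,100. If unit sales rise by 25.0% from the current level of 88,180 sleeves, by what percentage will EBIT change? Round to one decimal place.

+39.8%

Total contribution margin = 88,180 × R$108.65 = R$9,580,757.00.
Subtracting fixed costs: EBIT = R$9,580,757.00 − R$3,562,100 = R$6,018,657.00.
DOL = contribution ÷ EBIT = R$9,580,757.00 ÷ R$6,018,657.00 = 1.5918.
%ΔEBIT = DOL × %ΔSales = 1.5918 × +25.0% = +39.8%.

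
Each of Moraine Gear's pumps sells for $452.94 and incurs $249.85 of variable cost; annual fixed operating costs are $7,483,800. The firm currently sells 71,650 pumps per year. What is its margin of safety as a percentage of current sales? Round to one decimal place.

Each unit contributes $452.94 − $249.85 = $203.09. Break-even units = $7,483,800 ÷ $203.09 = 36,849.67; break-even revenue = 36,849.67 × $452.94 = $16,690,690.69.
Actual sales revenue = 71,650 × $452.94 = $32,453,151.00.
Margin of safety = ($32,453,151.00 − $16,690,690.69) ÷ $32,453,151.00 = 48.6%.

48.6%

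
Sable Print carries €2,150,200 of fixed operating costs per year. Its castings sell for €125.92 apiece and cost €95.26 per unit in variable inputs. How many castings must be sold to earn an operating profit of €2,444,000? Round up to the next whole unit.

149,844 castings

Each unit contributes €125.92 − €95.26 = €30.66.
Units = (FC + target) / CM = (€2,150,200 + €2,444,000) / €30.66 = 149,843.44, so 149,844 castings.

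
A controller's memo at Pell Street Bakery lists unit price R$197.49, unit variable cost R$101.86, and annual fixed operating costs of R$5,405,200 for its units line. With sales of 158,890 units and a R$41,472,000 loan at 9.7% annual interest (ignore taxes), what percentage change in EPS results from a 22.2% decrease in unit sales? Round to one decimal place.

-58.5%

Total contribution margin = 158,890 × R$95.63 = R$15,194,650.70.
Subtracting fixed costs: EBIT = R$15,194,650.70 − R$5,405,200 = R$9,789,450.70.
After interest of R$4,022,784.00, pre-tax earnings = R$5,766,666.70.
DCL = total CM / (EBIT − I) = R$15,194,650.70 / R$5,766,666.70 = 2.6349.
EPS therefore changes by 2.6349 × (-22.2%) = -58.5%.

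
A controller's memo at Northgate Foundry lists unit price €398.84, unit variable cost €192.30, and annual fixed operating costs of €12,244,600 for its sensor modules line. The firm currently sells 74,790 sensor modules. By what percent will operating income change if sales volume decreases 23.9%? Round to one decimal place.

At 74,790 units, contribution = 74,790 × €206.54 = €15,447,126.60.
Subtracting fixed costs: EBIT = €15,447,126.60 − €12,244,600 = €3,202,526.60.
DOL = contribution ÷ EBIT = €15,447,126.60 ÷ €3,202,526.60 = 4.8234.
%ΔEBIT = DOL × %ΔSales = 4.8234 × -23.9% = -115.3%.

-115.3%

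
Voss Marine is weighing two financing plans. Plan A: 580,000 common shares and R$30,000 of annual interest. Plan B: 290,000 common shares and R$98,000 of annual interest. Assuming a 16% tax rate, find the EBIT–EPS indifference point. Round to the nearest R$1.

R$166,000

At indifference, (EBIT − 30,000)(1 − t)/580,000 = (EBIT − 98,000)(1 − t)/290,000.
The (1 − t) factor cancels: (EBIT − 30,000) × 290,000 = (EBIT − 98,000) × 580,000.
EBIT × (580,000 − 290,000) = 98,000 × 580,000 − 30,000 × 290,000 = 48,140,000,000, so EBIT = 48,140,000,000 ÷ 290,000 = 166,000.00.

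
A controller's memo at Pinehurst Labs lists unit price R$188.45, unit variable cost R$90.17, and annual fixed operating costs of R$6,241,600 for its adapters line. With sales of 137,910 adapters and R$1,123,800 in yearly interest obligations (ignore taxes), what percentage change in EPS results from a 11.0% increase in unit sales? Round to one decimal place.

Contribution at this volume is 137,910 × R$98.28 = R$13,553,794.80.
Operating income = contribution − fixed costs = R$13,553,794.80 − R$6,241,600 = R$7,312,194.80.
Interest = R$1,123,800.00, so EBIT − I = R$6,188,394.80.
Degree of combined leverage = contribution ÷ (EBIT − I) = R$13,553,794.80 ÷ R$6,188,394.80 = 2.1902.
%ΔEPS = DCL × %ΔSales = 2.1902 × +11.0% = +24.1%.

+24.1%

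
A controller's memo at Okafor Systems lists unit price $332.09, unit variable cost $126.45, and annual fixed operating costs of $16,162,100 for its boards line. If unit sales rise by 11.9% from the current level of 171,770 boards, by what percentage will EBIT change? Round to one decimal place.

+21.9%

Total contribution margin = 171,770 × $205.64 = $35,322,782.80.
Subtracting fixed costs: EBIT = $35,322,782.80 − $16,162,100 = $19,160,682.80.
Degree of operating leverage = $35,322,782.80 / $19,160,682.80 = 1.8435.
Operating income changes by 1.8435 × +11.9% = +21.9%.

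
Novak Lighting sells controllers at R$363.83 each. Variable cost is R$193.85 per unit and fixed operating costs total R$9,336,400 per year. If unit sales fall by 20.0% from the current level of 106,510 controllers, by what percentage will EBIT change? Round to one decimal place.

Contribution at this volume is 106,510 × R$169.98 = R$18,104,569.80.
Operating income = contribution − fixed costs = R$18,104,569.80 − R$9,336,400 = R$8,768,169.80.
DOL = contribution ÷ EBIT = R$18,104,569.80 ÷ R$8,768,169.80 = 2.0648.
Operating income changes by 2.0648 × -20.0% = -41.3%.

-41.3%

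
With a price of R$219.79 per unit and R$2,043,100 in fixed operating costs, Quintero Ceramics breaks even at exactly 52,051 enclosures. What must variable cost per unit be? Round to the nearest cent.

Contribution per unit must be FC / Q = R$2,043,100 / 52,051 = R$39.2519.
Variable cost per unit = R$219.79 − R$39.2519 = R$180.54.

R$180.54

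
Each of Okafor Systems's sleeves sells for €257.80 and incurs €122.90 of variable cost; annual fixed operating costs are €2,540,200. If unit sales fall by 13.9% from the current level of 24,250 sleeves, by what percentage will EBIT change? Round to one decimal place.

-62.2%

Total contribution margin = 24,250 × €134.90 = €3,271,325.00.
Operating income = contribution − fixed costs = €3,271,325.00 − €2,540,200 = €731,125.00.
DOL = contribution ÷ EBIT = €3,271,325.00 ÷ €731,125.00 = 4.4744.
Operating income changes by 4.4744 × -13.9% = -62.2%.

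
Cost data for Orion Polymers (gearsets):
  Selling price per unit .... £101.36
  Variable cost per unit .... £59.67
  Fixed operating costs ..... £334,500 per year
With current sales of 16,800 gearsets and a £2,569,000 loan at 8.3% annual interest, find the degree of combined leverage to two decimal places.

4.59

Total contribution margin = 16,800 × £41.69 = £700,392.00.
Operating income = contribution − fixed costs = £700,392.00 − £334,500 = £365,892.00. Interest = £213,227.00, so EBIT − I = £152,665.00.
DCL = contribution ÷ (EBIT − I) = £700,392.00 ÷ £152,665.00 = 4.5878.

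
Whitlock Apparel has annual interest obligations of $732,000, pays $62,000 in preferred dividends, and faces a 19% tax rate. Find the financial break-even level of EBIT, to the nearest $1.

Preferred dividends are paid after tax, so their pre-tax equivalent is $62,000 ÷ (1 − 0.19) = $76,543.21.
EPS = 0 when EBIT covers interest plus the pre-tax preferred burden: $732,000 + $76,543.21 = $808,543.21.

$808,543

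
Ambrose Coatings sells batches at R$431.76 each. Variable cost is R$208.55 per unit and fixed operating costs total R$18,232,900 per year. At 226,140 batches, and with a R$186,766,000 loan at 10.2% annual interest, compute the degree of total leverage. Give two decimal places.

3.83

Contribution at this volume is 226,140 × R$223.21 = R$50,476,709.40.
Operating income = contribution − fixed costs = R$50,476,709.40 − R$18,232,900 = R$32,243,809.40. Interest = R$19,050,132.00, so EBIT − I = R$13,193,677.40.
Degree of total leverage = total CM / (EBIT − interest) = R$50,476,709.40 / R$13,193,677.40 = 3.8258.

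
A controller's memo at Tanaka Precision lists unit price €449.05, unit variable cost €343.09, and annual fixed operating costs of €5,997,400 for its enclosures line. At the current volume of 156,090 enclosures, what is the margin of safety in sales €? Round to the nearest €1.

Unit CM = price − variable cost = €449.05 − €343.09 = €105.96. Break-even units = €5,997,400 ÷ €105.96 = 56,600.60; break-even revenue = 56,600.60 × €449.05 = €25,416,501.23.
Actual sales revenue = 156,090 × €449.05 = €70,092,214.50.
Margin of safety = €70,092,214.50 − €25,416,501.23 = €44,675,713.

€44,675,713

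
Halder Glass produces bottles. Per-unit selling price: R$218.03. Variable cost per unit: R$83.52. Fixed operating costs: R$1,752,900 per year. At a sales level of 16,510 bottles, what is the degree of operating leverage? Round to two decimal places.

At 16,510 units, contribution = 16,510 × R$134.51 = R$2,220,760.10.
Operating income = contribution − fixed costs = R$2,220,760.10 − R$1,752,900 = R$467,860.10.
So DOL = total CM / EBIT = R$2,220,760.10 / R$467,860.10 = 4.7466.

4.75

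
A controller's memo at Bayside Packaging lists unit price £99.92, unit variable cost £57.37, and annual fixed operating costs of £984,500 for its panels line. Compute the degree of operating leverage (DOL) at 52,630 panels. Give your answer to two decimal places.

1.78

Total contribution margin = 52,630 × £42.55 = £2,239,406.50.
Operating income = contribution − fixed costs = £2,239,406.50 − £984,500 = £1,254,906.50.
Degree of operating leverage = £2,239,406.50 / £1,254,906.50 = 1.7845.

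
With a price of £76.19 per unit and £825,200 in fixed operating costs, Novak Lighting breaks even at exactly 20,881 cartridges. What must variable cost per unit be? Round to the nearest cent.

Contribution per unit must be FC / Q = £825,200 / 20,881 = £39.5192.
Hence VC = price − CM = £76.19 − £39.5192 = £36.67.

£36.67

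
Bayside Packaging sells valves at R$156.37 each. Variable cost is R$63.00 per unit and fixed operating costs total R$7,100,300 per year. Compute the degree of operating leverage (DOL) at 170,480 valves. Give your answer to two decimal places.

1.81

Total contribution margin = 170,480 × R$93.37 = R$15,917,717.60.
Subtracting fixed costs: EBIT = R$15,917,717.60 − R$7,100,300 = R$8,817,417.60.
DOL = contribution ÷ EBIT = R$15,917,717.60 ÷ R$8,817,417.60 = 1.8053.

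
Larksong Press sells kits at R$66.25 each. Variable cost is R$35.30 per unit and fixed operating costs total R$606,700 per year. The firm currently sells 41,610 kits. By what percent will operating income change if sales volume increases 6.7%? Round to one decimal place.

+12.7%

Total contribution margin = 41,610 × R$30.95 = R$1,287,829.50.
Operating income = contribution − fixed costs = R$1,287,829.50 − R$606,700 = R$681,129.50.
Degree of operating leverage = R$1,287,829.50 / R$681,129.50 = 1.8907.
%ΔEBIT = DOL × %ΔSales = 1.8907 × +6.7% = +12.7%.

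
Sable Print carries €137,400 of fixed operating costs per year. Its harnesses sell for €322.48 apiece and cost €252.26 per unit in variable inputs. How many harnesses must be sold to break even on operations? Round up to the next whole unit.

1,957 harnesses

Each unit contributes €322.48 − €252.26 = €70.22.
Units to break even: €137,400 ÷ €70.22 = 1,956.71, rounded up to 1,957.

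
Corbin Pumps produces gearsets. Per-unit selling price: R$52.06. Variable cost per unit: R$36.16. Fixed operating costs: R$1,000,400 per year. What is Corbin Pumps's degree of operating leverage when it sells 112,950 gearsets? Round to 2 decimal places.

2.26

At 112,950 units, contribution = 112,950 × R$15.90 = R$1,795,905.00.
EBIT = R$1,795,905.00 − R$1,000,400 = R$795,505.00.
So DOL = total CM / EBIT = R$1,795,905.00 / R$795,505.00 = 2.2576.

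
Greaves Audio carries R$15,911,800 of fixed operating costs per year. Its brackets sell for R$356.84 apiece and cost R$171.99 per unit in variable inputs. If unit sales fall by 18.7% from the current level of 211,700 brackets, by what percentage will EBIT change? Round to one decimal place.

-31.5%

At 211,700 units, contribution = 211,700 × R$184.85 = R$39,132,745.00.
Operating income = contribution − fixed costs = R$39,132,745.00 − R$15,911,800 = R$23,220,945.00.
DOL = contribution ÷ EBIT = R$39,132,745.00 ÷ R$23,220,945.00 = 1.6852.
Operating income changes by 1.6852 × -18.7% = -31.5%.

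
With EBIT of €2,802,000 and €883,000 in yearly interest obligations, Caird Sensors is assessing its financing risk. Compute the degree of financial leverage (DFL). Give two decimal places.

Annual interest charges come to €883,000.00.
Degree of financial leverage = EBIT / (EBIT − interest) = €2,802,000 / €1,919,000.00 = 1.4601.

1.46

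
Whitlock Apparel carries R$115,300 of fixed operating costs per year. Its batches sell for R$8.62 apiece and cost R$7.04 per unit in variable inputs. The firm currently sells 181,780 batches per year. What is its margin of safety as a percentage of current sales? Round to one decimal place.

59.9%

Contribution margin per unit = R$8.62 − R$7.04 = R$1.58. Break-even units = R$115,300 ÷ R$1.58 = 72,974.68; break-even revenue = 72,974.68 × R$8.62 = R$629,041.77.
Current sales = 181,780 × R$8.62 = R$1,566,943.60.
Margin of safety = (R$1,566,943.60 − R$629,041.77) ÷ R$1,566,943.60 = 59.9%.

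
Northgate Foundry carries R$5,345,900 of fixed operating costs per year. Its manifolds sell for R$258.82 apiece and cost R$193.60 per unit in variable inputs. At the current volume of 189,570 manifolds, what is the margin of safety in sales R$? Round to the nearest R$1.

R$27,849,760

Each unit contributes R$258.82 − R$193.60 = R$65.22. Break-even units = R$5,345,900 ÷ R$65.22 = 81,967.19; break-even revenue = 81,967.19 × R$258.82 = R$21,214,747.59.
Actual sales revenue = 189,570 × R$258.82 = R$49,064,507.40.
Margin of safety = R$49,064,507.40 − R$21,214,747.59 = R$27,849,760.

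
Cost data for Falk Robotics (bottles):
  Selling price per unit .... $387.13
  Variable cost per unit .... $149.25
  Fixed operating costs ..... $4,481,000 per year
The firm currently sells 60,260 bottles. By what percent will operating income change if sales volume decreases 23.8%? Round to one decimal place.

-34.6%

At 60,260 units, contribution = 60,260 × $237.88 = $14,334,648.80.
EBIT = $14,334,648.80 − $4,481,000 = $9,853,648.80.
So DOL = total CM / EBIT = $14,334,648.80 / $9,853,648.80 = 1.4548.
Operating income changes by 1.4548 × -23.8% = -34.6%.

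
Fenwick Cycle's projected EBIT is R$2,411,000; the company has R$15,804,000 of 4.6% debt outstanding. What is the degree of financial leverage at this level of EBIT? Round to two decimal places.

1.43

Annual interest charges come to R$726,984.00.
DFL = EBIT ÷ (EBIT − I) = R$2,411,000 ÷ (R$2,411,000 − R$726,984.00) = R$2,411,000 ÷ R$1,684,016.00 = 1.4317.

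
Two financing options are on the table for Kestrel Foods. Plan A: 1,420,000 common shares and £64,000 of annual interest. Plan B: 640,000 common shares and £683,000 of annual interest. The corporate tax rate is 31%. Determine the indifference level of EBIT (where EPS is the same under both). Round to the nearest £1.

£1,190,897

At indifference, (EBIT − 64,000)(1 − t)/1,420,000 = (EBIT − 683,000)(1 − t)/640,000.
The (1 − t) factor cancels: (EBIT − 64,000) × 640,000 = (EBIT − 683,000) × 1,420,000.
Solving, EBIT = (683,000·1,420,000 − 64,000·640,000) / (1,420,000 − 640,000) = 928,900,000,000 / 780,000 = 1,190,897.44.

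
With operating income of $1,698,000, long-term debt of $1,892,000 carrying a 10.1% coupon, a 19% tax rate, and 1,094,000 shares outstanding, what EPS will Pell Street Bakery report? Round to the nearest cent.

$1.12

Pre-tax income = $1,698,000 − $191,092.00 = $1,506,908.00.
After tax at 19%: net income = $1,506,908.00 × 0.81 = $1,220,595.48.
EPS = $1,220,595.48 ÷ 1,094,000 = $1.12.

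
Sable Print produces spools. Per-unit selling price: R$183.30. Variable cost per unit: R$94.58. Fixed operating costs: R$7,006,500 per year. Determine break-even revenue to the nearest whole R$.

R$14,475,783

CM per unit = R$183.30 − R$94.58 = R$88.72; CM ratio = R$88.72 / R$183.30 = 0.4840.
Break-even sales = FC ÷ CM ratio = R$7,006,500 × R$183.30 / R$88.72 = R$14,475,783.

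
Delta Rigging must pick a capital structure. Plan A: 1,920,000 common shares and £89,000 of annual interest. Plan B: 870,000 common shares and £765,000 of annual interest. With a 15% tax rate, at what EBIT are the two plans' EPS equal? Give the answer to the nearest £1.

At indifference, (EBIT − 89,000)(1 − t)/1,920,000 = (EBIT − 765,000)(1 − t)/870,000.
Cancelling (1 − t) and cross-multiplying: 870,000·(EBIT − 89,000) = 1,920,000·(EBIT − 765,000).
Solving, EBIT = (765,000·1,920,000 − 89,000·870,000) / (1,920,000 − 870,000) = 1,391,370,000,000 / 1,050,000 = 1,325,114.29.

£1,325,114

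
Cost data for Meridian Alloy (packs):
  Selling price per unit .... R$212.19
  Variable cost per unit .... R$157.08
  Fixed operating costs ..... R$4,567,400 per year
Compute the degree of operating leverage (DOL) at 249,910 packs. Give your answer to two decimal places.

Total contribution margin = 249,910 × R$55.11 = R$13,772,540.10.
Operating income = contribution − fixed costs = R$13,772,540.10 − R$4,567,400 = R$9,205,140.10.
Degree of operating leverage = R$13,772,540.10 / R$9,205,140.10 = 1.4962.

1.50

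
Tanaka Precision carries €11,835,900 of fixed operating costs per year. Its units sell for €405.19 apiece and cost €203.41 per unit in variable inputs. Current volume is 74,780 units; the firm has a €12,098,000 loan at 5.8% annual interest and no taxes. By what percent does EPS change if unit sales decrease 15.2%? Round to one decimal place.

-89.9%

At 74,780 units, contribution = 74,780 × €201.78 = €15,089,108.40.
Subtracting fixed costs: EBIT = €15,089,108.40 − €11,835,900 = €3,253,208.40.
Interest = €701,684.00, so EBIT − I = €2,551,524.40.
DCL = total CM / (EBIT − I) = €15,089,108.40 / €2,551,524.40 = 5.9138.
%ΔEPS = DCL × %ΔSales = 5.9138 × -15.2% = -89.9%.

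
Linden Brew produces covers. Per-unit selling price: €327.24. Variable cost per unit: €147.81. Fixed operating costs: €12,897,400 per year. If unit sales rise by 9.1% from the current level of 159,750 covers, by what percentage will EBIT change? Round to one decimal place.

+16.5%

At 159,750 units, contribution = 159,750 × €179.43 = €28,663,942.50.
EBIT = €28,663,942.50 − €12,897,400 = €15,766,542.50.
So DOL = total CM / EBIT = €28,663,942.50 / €15,766,542.50 = 1.8180.
Operating income changes by 1.8180 × +9.1% = +16.5%.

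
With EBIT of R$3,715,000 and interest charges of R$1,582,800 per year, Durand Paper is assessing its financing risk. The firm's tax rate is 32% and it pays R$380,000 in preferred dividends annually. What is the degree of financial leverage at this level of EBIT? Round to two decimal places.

2.36

Annual interest charges come to R$1,582,800.00.
Preferred dividends grossed up pre-tax: R$380,000 / (1 − 0.32) = R$558,823.53.
DFL = EBIT ÷ [EBIT − I − D_p/(1−t)] = R$3,715,000 ÷ [R$3,715,000 − R$1,582,800.00 − R$558,823.53] = R$3,715,000 ÷ R$1,573,376.47 = 2.3612.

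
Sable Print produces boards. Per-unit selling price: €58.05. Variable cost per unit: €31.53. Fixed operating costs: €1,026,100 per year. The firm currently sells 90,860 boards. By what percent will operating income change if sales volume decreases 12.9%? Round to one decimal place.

-22.5%

Contribution at this volume is 90,860 × €26.52 = €2,409,607.20.
EBIT = €2,409,607.20 − €1,026,100 = €1,383,507.20.
Degree of operating leverage = €2,409,607.20 / €1,383,507.20 = 1.7417.
So EBIT moves 1.7417 × (-12.9%) = -22.5%.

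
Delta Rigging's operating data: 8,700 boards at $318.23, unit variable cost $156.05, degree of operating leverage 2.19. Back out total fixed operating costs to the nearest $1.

Total contribution margin = 8,700 × $162.18 = $1,410,966.00.
Since DOL = CM ÷ EBIT, EBIT = $1,410,966.00 ÷ 2.19 = $644,276.71.
And FC = contribution − EBIT = $1,410,966.00 − $644,276.71 = $766,689.

$766,689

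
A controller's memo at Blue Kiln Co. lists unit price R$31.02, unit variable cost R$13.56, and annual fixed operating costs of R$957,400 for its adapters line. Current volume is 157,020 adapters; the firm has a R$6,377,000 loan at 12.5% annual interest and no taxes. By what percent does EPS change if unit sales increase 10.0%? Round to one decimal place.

Total contribution margin = 157,020 × R$17.46 = R$2,741,569.20.
EBIT = R$2,741,569.20 − R$957,400 = R$1,784,169.20.
Interest = R$797,125.00, so EBIT − I = R$987,044.20.
Degree of combined leverage = contribution ÷ (EBIT − I) = R$2,741,569.20 ÷ R$987,044.20 = 2.7776.
%ΔEPS = DCL × %ΔSales = 2.7776 × +10.0% = +27.8%.

+27.8%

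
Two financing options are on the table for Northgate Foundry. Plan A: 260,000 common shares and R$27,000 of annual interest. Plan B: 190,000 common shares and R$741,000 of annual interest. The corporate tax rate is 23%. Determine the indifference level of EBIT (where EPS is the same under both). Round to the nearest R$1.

R$2,679,000

Set EPS_A = EPS_B: (EBIT − R$27,000)(1 − 0.23) ÷ 260,000 = (EBIT − R$741,000)(1 − 0.23) ÷ 190,000.
Cancelling (1 − t) and cross-multiplying: 190,000·(EBIT − 27,000) = 260,000·(EBIT − 741,000).
EBIT × (260,000 − 190,000) = 741,000 × 260,000 − 27,000 × 190,000 = 187,530,000,000, so EBIT = 187,530,000,000 ÷ 70,000 = 2,679,000.00.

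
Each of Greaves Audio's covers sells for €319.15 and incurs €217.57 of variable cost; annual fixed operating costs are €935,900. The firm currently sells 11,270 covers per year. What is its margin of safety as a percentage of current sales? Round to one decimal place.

Each unit contributes €319.15 − €217.57 = €101.58. Break-even units = €935,900 ÷ €101.58 = 9,213.43; break-even revenue = 9,213.43 × €319.15 = €2,940,465.50.
Actual sales revenue = 11,270 × €319.15 = €3,596,820.50.
Margin of safety = (€3,596,820.50 − €2,940,465.50) ÷ €3,596,820.50 = 18.2%.

18.2%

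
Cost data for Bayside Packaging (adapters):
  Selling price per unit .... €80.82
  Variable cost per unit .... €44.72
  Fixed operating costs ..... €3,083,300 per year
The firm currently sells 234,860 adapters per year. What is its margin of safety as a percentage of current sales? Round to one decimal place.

Contribution margin per unit = €80.82 − €44.72 = €36.10. Break-even units = €3,083,300 ÷ €36.10 = 85,409.97; break-even revenue = 85,409.97 × €80.82 = €6,902,833.96.
Actual sales revenue = 234,860 × €80.82 = €18,981,385.20.
Margin of safety = (€18,981,385.20 − €6,902,833.96) ÷ €18,981,385.20 = 63.6%.

63.6%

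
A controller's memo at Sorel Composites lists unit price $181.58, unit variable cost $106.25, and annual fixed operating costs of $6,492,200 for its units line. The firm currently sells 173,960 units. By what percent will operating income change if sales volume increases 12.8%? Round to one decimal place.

+25.4%

Total contribution margin = 173,960 × $75.33 = $13,104,406.80.
EBIT = $13,104,406.80 − $6,492,200 = $6,612,206.80.
Degree of operating leverage = $13,104,406.80 / $6,612,206.80 = 1.9819.
Operating income changes by 1.9819 × +12.8% = +25.4%.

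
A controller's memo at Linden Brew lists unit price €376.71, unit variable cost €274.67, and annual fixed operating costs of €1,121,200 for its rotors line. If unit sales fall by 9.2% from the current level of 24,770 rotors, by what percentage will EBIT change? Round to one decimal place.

Total contribution margin = 24,770 × €102.04 = €2,527,530.80.
Operating income = contribution − fixed costs = €2,527,530.80 − €1,121,200 = €1,406,330.80.
Degree of operating leverage = €2,527,530.80 / €1,406,330.80 = 1.7973.
%ΔEBIT = DOL × %ΔSales = 1.7973 × -9.2% = -16.5%.

-16.5%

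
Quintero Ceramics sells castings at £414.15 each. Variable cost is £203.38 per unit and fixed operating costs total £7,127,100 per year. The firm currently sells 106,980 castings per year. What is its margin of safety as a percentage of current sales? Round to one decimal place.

Contribution margin per unit = £414.15 − £203.38 = £210.77. Break-even units = £7,127,100 ÷ £210.77 = 33,814.58; break-even revenue = 33,814.58 × £414.15 = £14,004,310.22.
Current sales = 106,980 × £414.15 = £44,305,767.00.
Margin of safety = (£44,305,767.00 − £14,004,310.22) ÷ £44,305,767.00 = 68.4%.

68.4%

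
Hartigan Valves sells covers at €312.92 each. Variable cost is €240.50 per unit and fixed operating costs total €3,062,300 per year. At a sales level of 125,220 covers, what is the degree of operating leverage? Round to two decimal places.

1.51

At 125,220 units, contribution = 125,220 × €72.42 = €9,068,432.40.
Subtracting fixed costs: EBIT = €9,068,432.40 − €3,062,300 = €6,006,132.40.
So DOL = total CM / EBIT = €9,068,432.40 / €6,006,132.40 = 1.5099.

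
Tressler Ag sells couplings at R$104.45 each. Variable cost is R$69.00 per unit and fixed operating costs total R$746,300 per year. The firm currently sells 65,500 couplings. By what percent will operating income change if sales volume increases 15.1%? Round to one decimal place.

Contribution at this volume is 65,500 × R$35.45 = R$2,321,975.00.
Operating income = contribution − fixed costs = R$2,321,975.00 − R$746,300 = R$1,575,675.00.
Degree of operating leverage = R$2,321,975.00 / R$1,575,675.00 = 1.4736.
So EBIT moves 1.4736 × (+15.1%) = +22.3%.

+22.3%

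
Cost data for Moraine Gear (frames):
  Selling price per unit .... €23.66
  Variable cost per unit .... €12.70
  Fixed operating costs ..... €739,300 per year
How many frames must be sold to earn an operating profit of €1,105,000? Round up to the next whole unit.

Each unit contributes €23.66 − €12.70 = €10.96.
Units = (FC + target) / CM = (€739,300 + €1,105,000) / €10.96 = 168,275.55, so 168,276 frames.

168,276 frames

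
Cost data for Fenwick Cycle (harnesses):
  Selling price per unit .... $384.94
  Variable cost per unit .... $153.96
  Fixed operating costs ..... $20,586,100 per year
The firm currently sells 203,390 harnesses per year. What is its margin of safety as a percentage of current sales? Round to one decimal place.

56.2%

Each unit contributes $384.94 − $153.96 = $230.98. Break-even units = $20,586,100 ÷ $230.98 = 89,125.03; break-even revenue = 89,125.03 × $384.94 = $34,307,790.00.
Current sales = 203,390 × $384.94 = $78,292,946.60.
Margin of safety = ($78,292,946.60 − $34,307,790.00) ÷ $78,292,946.60 = 56.2%.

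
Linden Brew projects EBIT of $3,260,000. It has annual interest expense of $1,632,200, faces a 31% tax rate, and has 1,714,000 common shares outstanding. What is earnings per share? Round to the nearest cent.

Pre-tax income = $3,260,000 − $1,632,200.00 = $1,627,800.00.
After tax at 31%: net income = $1,627,800.00 × 0.69 = $1,123,182.00.
EPS = $1,123,182.00 ÷ 1,714,000 = $0.66.

$0.66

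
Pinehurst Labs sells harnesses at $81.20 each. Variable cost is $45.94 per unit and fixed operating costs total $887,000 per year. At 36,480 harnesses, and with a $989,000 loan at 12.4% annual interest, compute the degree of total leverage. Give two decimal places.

4.65

Total contribution margin = 36,480 × $35.26 = $1,286,284.80.
Subtracting fixed costs: EBIT = $1,286,284.80 − $887,000 = $399,284.80. Interest = $122,636.00.
DOL = $1,286,284.80 ÷ $399,284.80 = 3.2215; DFL = $399,284.80 ÷ $276,648.80 = 1.4433.
DCL = DOL × DFL = 3.2215 × 1.4433 = 4.6496.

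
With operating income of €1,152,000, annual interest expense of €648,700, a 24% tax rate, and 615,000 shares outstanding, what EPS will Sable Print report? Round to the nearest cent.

Pre-tax income = €1,152,000 − €648,700.00 = €503,300.00.
Net income = €503,300.00 × (1 − 0.24) = €382,508.00.
Per share: €382,508.00 / 615,000 shares = €0.62.

€0.62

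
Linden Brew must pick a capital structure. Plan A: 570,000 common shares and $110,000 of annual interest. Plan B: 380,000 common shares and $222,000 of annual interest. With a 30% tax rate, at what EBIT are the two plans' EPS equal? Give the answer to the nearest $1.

$446,000

Set EPS_A = EPS_B: (EBIT − $110,000)(1 − 0.30) ÷ 570,000 = (EBIT − $222,000)(1 − 0.30) ÷ 380,000.
The (1 − t) factor cancels: (EBIT − 110,000) × 380,000 = (EBIT − 222,000) × 570,000.
EBIT × (570,000 − 380,000) = 222,000 × 570,000 − 110,000 × 380,000 = 84,740,000,000, so EBIT = 84,740,000,000 ÷ 190,000 = 446,000.00.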